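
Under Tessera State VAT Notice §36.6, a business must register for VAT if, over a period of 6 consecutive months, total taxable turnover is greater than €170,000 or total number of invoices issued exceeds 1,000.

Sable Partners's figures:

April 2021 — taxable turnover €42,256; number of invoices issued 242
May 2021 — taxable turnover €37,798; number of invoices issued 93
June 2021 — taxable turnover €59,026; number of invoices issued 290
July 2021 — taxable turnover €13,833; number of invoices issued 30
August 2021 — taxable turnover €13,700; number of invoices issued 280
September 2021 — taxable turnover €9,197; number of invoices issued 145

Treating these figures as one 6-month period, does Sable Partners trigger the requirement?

Yes

Total taxable turnover: €42,256 + €37,798 + €59,026 + €13,833 + €13,700 + €9,197 = €175,810 (> €170,000).
Total number of invoices issued: 242 + 93 + 290 + 30 + 280 + 145 = 1,080 (> 1,000).
The test is 'or': at least one threshold is exceeded.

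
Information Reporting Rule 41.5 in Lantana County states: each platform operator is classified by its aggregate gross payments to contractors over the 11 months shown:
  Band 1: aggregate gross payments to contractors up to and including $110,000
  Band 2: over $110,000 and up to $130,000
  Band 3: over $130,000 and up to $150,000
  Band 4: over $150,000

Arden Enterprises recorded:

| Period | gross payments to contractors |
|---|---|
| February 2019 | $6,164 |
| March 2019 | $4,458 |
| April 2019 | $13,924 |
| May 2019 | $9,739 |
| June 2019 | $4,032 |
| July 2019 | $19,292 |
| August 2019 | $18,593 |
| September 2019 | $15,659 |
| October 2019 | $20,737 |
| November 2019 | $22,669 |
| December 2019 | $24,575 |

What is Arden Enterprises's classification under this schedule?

Band 4

Aggregate gross payments to contractors: $6,164 + $4,458 + $13,924 + $9,739 + $4,032 + $19,292 + $18,593 + $15,659 + $20,737 + $22,669 + $24,575 = $159,842.
$159,842 > $150,000, so Band 4 applies.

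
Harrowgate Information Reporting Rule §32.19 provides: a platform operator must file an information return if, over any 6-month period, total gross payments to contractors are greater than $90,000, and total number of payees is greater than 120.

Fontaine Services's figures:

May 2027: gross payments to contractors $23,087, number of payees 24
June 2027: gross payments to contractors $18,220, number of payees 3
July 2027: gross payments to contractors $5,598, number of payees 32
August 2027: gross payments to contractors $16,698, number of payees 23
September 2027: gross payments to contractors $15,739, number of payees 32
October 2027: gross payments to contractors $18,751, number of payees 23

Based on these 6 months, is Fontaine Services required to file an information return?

Yes

Total gross payments to contractors: $23,087 + $18,220 + $5,598 + $16,698 + $15,739 + $18,751 = $98,093 (> $90,000).
Total number of payees: 24 + 3 + 32 + 23 + 32 + 23 = 137 (> 120).
The test is 'and': both thresholds are exceeded.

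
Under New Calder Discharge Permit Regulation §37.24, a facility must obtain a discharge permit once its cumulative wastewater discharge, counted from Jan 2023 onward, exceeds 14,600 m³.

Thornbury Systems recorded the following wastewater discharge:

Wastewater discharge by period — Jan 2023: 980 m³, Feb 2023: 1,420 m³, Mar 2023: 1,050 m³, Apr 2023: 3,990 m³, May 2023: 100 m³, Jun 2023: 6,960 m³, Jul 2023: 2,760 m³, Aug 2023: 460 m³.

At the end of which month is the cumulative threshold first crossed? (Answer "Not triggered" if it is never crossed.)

Jul 2023

Through Jan 2023: 980 m³
Through Feb 2023: 2,400 m³
Through Mar 2023: 3,450 m³
Through Apr 2023: 7,440 m³
Through May 2023: 7,540 m³
Through Jun 2023: 14,500 m³
Through Jul 2023: 17,260 m³ ← exceeds threshold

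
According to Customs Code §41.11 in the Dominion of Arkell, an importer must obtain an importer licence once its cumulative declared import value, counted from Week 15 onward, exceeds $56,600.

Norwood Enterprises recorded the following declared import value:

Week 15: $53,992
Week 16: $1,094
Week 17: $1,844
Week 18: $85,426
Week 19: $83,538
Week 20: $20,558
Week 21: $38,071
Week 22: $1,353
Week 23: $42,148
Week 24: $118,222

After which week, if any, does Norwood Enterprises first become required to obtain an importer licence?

Week 17

Through Week 15: $53,992
Through Week 16: $55,086
Through Week 17: $56,930 ← exceeds threshold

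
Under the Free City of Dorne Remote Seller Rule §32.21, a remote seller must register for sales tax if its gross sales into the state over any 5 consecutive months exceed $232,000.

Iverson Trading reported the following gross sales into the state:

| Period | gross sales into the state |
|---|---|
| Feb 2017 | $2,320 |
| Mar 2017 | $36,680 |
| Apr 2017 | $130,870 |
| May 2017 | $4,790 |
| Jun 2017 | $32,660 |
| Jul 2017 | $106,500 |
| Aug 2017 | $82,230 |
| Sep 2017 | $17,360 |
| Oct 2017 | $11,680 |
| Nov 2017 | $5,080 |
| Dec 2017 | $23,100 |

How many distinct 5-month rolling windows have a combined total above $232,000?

Feb 2017–Jun 2017: $2,320 + $36,680 + $130,870 + $4,790 + $32,660 = $207,320 (under)
Mar 2017–Jul 2017: $36,680 + $130,870 + $4,790 + $32,660 + $106,500 = $311,500 (over)
Apr 2017–Aug 2017: $130,870 + $4,790 + $32,660 + $106,500 + $82,230 = $357,050 (over)
May 2017–Sep 2017: $4,790 + $32,660 + $106,500 + $82,230 + $17,360 = $243,540 (over)
Jun 2017–Oct 2017: $32,660 + $106,500 + $82,230 + $17,360 + $11,680 = $250,430 (over)
Jul 2017–Nov 2017: $106,500 + $82,230 + $17,360 + $11,680 + $5,080 = $222,850 (under)
Aug 2017–Dec 2017: $82,230 + $17,360 + $11,680 + $5,080 + $23,100 = $139,450 (under)
4 windows exceed the threshold.

4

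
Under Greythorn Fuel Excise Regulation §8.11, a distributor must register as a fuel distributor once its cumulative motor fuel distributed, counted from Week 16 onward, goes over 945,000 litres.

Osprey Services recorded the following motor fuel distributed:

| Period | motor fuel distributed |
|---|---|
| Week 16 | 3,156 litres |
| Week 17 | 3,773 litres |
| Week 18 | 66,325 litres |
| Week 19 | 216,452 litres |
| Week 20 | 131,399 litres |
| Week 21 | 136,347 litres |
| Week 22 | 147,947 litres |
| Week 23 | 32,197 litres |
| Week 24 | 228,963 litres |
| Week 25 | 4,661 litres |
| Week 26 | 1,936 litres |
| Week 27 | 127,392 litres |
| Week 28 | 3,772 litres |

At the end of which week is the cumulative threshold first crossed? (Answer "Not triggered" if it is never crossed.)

Through Week 16: 3,156 litres
Through Week 17: 6,929 litres
Through Week 18: 73,254 litres
Through Week 19: 289,706 litres
Through Week 20: 421,105 litres
Through Week 21: 557,452 litres
Through Week 22: 705,399 litres
Through Week 23: 737,596 litres
Through Week 24: 966,559 litres ← exceeds threshold

Week 24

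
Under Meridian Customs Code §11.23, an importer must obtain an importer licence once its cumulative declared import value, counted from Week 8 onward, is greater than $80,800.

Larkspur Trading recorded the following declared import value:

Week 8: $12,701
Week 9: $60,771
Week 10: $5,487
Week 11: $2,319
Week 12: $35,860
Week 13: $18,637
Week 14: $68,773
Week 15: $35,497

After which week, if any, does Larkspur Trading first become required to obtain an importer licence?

Week 11

Through Week 8: $12,701
Through Week 9: $73,472
Through Week 10: $78,959
Through Week 11: $81,278 ← exceeds threshold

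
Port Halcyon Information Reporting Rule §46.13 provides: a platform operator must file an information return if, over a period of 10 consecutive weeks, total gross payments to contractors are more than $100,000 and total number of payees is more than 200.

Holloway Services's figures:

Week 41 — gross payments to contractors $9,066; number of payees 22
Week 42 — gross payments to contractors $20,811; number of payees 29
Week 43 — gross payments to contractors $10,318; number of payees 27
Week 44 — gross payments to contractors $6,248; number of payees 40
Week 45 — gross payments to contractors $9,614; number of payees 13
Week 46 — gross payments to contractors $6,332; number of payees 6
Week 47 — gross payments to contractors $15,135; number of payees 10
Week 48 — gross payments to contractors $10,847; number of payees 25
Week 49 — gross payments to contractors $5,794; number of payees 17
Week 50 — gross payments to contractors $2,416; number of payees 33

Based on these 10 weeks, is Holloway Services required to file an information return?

No

Total gross payments to contractors: $9,066 + $20,811 + $10,318 + $6,248 + $9,614 + $6,332 + $15,135 + $10,847 + $5,794 + $2,416 = $96,581 (≤ $100,000).
Total number of payees: 22 + 29 + 27 + 40 + 13 + 6 + 10 + 25 + 17 + 33 = 222 (> 200).
The test is 'and': the rule requires both, and at least one is not exceeded.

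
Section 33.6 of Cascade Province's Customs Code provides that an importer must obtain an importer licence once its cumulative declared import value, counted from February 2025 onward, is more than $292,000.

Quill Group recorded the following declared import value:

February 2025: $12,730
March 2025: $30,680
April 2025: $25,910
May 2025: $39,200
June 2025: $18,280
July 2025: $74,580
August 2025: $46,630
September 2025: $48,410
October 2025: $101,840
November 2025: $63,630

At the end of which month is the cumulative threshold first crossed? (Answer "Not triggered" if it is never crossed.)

Through February 2025: $12,730
Through March 2025: $43,410
Through April 2025: $69,320
Through May 2025: $108,520
Through June 2025: $126,800
Through July 2025: $201,380
Through August 2025: $248,010
Through September 2025: $296,420 ← exceeds threshold

September 2025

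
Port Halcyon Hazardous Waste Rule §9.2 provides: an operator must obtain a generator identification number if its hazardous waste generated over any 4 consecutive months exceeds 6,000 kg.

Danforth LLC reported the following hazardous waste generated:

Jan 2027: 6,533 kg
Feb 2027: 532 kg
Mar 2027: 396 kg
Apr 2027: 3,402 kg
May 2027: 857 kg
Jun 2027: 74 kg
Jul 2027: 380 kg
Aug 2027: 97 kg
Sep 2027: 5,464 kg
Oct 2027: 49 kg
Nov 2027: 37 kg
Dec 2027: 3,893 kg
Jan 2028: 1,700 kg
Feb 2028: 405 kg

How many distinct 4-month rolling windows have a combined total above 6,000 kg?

Jan 2027–Apr 2027: 6,533 kg + 532 kg + 396 kg + 3,402 kg = 10,863 kg (over)
Feb 2027–May 2027: 532 kg + 396 kg + 3,402 kg + 857 kg = 5,187 kg (under)
Mar 2027–Jun 2027: 396 kg + 3,402 kg + 857 kg + 74 kg = 4,729 kg (under)
Apr 2027–Jul 2027: 3,402 kg + 857 kg + 74 kg + 380 kg = 4,713 kg (under)
May 2027–Aug 2027: 857 kg + 74 kg + 380 kg + 97 kg = 1,408 kg (under)
Jun 2027–Sep 2027: 74 kg + 380 kg + 97 kg + 5,464 kg = 6,015 kg (over)
Jul 2027–Oct 2027: 380 kg + 97 kg + 5,464 kg + 49 kg = 5,990 kg (under)
Aug 2027–Nov 2027: 97 kg + 5,464 kg + 49 kg + 37 kg = 5,647 kg (under)
Sep 2027–Dec 2027: 5,464 kg + 49 kg + 37 kg + 3,893 kg = 9,443 kg (over)
Oct 2027–Jan 2028: 49 kg + 37 kg + 3,893 kg + 1,700 kg = 5,679 kg (under)
Nov 2027–Feb 2028: 37 kg + 3,893 kg + 1,700 kg + 405 kg = 6,035 kg (over)
4 windows exceed the threshold.

4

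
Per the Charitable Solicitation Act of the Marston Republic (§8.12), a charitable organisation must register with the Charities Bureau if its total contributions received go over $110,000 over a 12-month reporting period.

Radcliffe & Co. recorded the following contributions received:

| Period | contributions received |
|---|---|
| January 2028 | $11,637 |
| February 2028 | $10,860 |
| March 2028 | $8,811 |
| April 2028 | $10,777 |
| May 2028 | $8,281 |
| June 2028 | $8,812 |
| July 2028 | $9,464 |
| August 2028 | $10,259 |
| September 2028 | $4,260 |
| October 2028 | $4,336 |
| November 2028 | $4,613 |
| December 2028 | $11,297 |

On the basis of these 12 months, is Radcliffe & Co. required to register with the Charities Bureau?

Total contributions received: $11,637 + $10,860 + $8,811 + $10,777 + $8,281 + $8,812 + $9,464 + $10,259 + $4,260 + $4,336 + $4,613 + $11,297 = $103,407.
$103,407 ≤ $110,000, so the threshold is not exceeded.

No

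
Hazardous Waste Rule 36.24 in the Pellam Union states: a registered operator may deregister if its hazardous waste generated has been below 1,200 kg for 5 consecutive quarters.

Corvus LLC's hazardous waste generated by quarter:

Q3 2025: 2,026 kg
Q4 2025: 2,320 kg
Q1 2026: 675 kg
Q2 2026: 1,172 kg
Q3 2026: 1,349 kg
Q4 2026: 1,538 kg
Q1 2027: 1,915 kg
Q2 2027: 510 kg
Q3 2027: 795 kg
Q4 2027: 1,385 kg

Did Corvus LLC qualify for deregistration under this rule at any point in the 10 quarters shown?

No

Quarters below 1,200 kg: Q1 2026, Q2 2026, Q2 2027, Q3 2027.
Longest run of consecutive quarters below the threshold: 2.
2 < 5, so Corvus LLC never became eligible.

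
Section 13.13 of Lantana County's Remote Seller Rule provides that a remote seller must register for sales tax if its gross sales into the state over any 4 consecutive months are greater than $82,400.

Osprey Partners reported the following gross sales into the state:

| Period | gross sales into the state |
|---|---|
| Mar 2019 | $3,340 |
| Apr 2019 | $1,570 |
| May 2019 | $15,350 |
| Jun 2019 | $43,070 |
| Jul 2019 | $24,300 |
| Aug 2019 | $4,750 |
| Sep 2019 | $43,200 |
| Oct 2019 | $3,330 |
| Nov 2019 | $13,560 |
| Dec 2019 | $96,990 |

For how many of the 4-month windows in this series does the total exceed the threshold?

Mar 2019–Jun 2019: $3,340 + $1,570 + $15,350 + $43,070 = $63,330 (under)
Apr 2019–Jul 2019: $1,570 + $15,350 + $43,070 + $24,300 = $84,290 (over)
May 2019–Aug 2019: $15,350 + $43,070 + $24,300 + $4,750 = $87,470 (over)
Jun 2019–Sep 2019: $43,070 + $24,300 + $4,750 + $43,200 = $115,320 (over)
Jul 2019–Oct 2019: $24,300 + $4,750 + $43,200 + $3,330 = $75,580 (under)
Aug 2019–Nov 2019: $4,750 + $43,200 + $3,330 + $13,560 = $64,840 (under)
Sep 2019–Dec 2019: $43,200 + $3,330 + $13,560 + $96,990 = $157,080 (over)
4 windows exceed the threshold.

4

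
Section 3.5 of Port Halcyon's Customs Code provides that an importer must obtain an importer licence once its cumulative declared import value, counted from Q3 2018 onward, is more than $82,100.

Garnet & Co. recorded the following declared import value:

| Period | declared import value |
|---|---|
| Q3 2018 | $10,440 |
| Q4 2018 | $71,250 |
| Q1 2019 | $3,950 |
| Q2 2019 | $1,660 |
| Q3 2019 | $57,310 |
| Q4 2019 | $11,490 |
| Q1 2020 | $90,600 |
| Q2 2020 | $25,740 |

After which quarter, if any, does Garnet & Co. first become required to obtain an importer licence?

Q1 2019

Through Q3 2018: $10,440
Through Q4 2018: $81,690
Through Q1 2019: $85,640 ← exceeds threshold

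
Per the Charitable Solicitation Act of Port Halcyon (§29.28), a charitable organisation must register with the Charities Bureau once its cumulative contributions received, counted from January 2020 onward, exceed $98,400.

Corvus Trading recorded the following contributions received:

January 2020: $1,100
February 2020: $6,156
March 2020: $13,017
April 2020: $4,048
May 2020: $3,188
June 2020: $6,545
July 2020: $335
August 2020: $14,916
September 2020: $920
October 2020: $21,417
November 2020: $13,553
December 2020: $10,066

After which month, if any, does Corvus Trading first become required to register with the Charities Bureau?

Not triggered

Through January 2020: $1,100
Through February 2020: $7,256
Through March 2020: $20,273
Through April 2020: $24,321
Through May 2020: $27,509
Through June 2020: $34,054
Through July 2020: $34,389
Through August 2020: $49,305
Through September 2020: $50,225
Through October 2020: $71,642
Through November 2020: $85,195
Through December 2020: $95,261
Final cumulative total $95,261 ≤ $98,400; the threshold is never exceeded.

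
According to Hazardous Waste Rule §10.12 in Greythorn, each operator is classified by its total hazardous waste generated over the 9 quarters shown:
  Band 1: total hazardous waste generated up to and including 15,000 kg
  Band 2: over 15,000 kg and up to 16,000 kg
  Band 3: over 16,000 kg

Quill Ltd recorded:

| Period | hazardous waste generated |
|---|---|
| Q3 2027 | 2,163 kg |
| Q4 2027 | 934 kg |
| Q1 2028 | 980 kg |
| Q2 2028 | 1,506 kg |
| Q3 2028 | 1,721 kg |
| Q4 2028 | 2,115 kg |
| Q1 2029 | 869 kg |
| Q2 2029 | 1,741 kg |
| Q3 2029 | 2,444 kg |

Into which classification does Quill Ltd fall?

Band 1

Total hazardous waste generated: 2,163 kg + 934 kg + 980 kg + 1,506 kg + 1,721 kg + 2,115 kg + 869 kg + 1,741 kg + 2,444 kg = 14,473 kg.
14,473 kg ≤ 15,000 kg, so Band 1 applies.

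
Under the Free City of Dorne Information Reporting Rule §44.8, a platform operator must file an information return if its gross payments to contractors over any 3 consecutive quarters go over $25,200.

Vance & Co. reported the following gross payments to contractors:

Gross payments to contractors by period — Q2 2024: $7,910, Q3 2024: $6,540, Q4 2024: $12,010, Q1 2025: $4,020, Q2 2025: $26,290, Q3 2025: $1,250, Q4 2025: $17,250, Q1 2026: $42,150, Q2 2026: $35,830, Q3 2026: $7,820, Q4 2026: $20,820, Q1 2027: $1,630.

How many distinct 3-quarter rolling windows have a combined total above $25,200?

Q2 2024–Q4 2024: $7,910 + $6,540 + $12,010 = $26,460 (over)
Q3 2024–Q1 2025: $6,540 + $12,010 + $4,020 = $22,570 (under)
Q4 2024–Q2 2025: $12,010 + $4,020 + $26,290 = $42,320 (over)
Q1 2025–Q3 2025: $4,020 + $26,290 + $1,250 = $31,560 (over)
Q2 2025–Q4 2025: $26,290 + $1,250 + $17,250 = $44,790 (over)
Q3 2025–Q1 2026: $1,250 + $17,250 + $42,150 = $60,650 (over)
Q4 2025–Q2 2026: $17,250 + $42,150 + $35,830 = $95,230 (over)
Q1 2026–Q3 2026: $42,150 + $35,830 + $7,820 = $85,800 (over)
Q2 2026–Q4 2026: $35,830 + $7,820 + $20,820 = $64,470 (over)
Q3 2026–Q1 2027: $7,820 + $20,820 + $1,630 = $30,270 (over)
9 windows exceed the threshold.

9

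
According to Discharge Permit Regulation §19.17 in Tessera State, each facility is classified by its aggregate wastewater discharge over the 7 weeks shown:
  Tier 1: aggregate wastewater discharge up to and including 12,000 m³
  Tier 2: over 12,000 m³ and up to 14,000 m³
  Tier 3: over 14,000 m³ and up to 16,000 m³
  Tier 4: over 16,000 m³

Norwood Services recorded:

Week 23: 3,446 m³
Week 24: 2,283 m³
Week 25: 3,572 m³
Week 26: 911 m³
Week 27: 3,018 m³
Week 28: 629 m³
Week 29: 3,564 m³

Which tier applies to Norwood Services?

Tier 4

Aggregate wastewater discharge: 3,446 m³ + 2,283 m³ + 3,572 m³ + 911 m³ + 3,018 m³ + 629 m³ + 3,564 m³ = 17,423 m³.
17,423 m³ > 16,000 m³, so Tier 4 applies.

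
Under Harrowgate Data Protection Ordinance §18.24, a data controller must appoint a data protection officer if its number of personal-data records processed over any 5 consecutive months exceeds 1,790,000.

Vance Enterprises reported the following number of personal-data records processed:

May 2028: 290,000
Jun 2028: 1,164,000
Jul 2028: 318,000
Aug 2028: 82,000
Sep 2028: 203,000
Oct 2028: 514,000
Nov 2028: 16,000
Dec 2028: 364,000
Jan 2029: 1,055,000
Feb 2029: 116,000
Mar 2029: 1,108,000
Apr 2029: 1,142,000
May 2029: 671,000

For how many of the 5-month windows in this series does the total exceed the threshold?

7

May 2028–Sep 2028: 290,000 + 1,164,000 + 318,000 + 82,000 + 203,000 = 2,057,000 (over)
Jun 2028–Oct 2028: 1,164,000 + 318,000 + 82,000 + 203,000 + 514,000 = 2,281,000 (over)
Jul 2028–Nov 2028: 318,000 + 82,000 + 203,000 + 514,000 + 16,000 = 1,133,000 (under)
Aug 2028–Dec 2028: 82,000 + 203,000 + 514,000 + 16,000 + 364,000 = 1,179,000 (under)
Sep 2028–Jan 2029: 203,000 + 514,000 + 16,000 + 364,000 + 1,055,000 = 2,152,000 (over)
Oct 2028–Feb 2029: 514,000 + 16,000 + 364,000 + 1,055,000 + 116,000 = 2,065,000 (over)
Nov 2028–Mar 2029: 16,000 + 364,000 + 1,055,000 + 116,000 + 1,108,000 = 2,659,000 (over)
Dec 2028–Apr 2029: 364,000 + 1,055,000 + 116,000 + 1,108,000 + 1,142,000 = 3,785,000 (over)
Jan 2029–May 2029: 1,055,000 + 116,000 + 1,108,000 + 1,142,000 + 671,000 = 4,092,000 (over)
7 windows exceed the threshold.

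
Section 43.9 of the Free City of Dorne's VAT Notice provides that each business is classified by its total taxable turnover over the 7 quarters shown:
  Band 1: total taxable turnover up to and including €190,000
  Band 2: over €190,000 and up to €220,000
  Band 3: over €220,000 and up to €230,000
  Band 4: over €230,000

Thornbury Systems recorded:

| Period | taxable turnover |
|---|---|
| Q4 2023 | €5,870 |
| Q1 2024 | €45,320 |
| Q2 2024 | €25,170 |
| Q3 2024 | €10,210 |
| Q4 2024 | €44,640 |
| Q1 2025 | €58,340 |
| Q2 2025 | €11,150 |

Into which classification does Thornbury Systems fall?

Band 2

Total taxable turnover: €5,870 + €45,320 + €25,170 + €10,210 + €44,640 + €58,340 + €11,150 = €200,700.
€190,000 < €200,700 ≤ €220,000, so Band 2 applies.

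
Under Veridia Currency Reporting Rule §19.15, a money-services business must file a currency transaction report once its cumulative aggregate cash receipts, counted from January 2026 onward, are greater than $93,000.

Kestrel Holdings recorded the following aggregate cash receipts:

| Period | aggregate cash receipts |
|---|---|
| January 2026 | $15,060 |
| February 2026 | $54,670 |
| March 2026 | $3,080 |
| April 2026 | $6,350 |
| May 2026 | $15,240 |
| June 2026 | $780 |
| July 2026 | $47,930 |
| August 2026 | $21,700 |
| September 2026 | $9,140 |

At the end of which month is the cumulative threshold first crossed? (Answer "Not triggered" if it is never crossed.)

May 2026

Through January 2026: $15,060
Through February 2026: $69,730
Through March 2026: $72,810
Through April 2026: $79,160
Through May 2026: $94,400 ← exceeds threshold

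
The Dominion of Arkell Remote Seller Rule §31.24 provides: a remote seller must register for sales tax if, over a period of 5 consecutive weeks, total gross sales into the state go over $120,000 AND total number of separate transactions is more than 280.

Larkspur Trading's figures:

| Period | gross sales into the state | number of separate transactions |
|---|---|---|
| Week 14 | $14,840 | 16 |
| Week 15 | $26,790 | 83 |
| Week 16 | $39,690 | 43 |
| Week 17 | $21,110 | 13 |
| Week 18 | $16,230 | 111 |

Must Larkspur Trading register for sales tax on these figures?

No

Total gross sales into the state: $14,840 + $26,790 + $39,690 + $21,110 + $16,230 = $118,660 (≤ $120,000).
Total number of separate transactions: 16 + 83 + 43 + 13 + 111 = 266 (≤ 280).
The test is 'and': the rule requires both, and at least one is not exceeded.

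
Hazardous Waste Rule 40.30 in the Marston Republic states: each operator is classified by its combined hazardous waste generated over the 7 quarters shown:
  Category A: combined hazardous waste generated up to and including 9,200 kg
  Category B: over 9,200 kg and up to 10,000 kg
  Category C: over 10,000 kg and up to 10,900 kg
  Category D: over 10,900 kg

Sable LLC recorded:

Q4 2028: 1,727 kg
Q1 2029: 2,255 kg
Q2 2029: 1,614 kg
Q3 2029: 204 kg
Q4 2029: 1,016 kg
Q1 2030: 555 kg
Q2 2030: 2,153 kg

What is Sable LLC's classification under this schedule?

Combined hazardous waste generated: 1,727 kg + 2,255 kg + 1,614 kg + 204 kg + 1,016 kg + 555 kg + 2,153 kg = 9,524 kg.
9,200 kg < 9,524 kg ≤ 10,000 kg, so Category B applies.

Category B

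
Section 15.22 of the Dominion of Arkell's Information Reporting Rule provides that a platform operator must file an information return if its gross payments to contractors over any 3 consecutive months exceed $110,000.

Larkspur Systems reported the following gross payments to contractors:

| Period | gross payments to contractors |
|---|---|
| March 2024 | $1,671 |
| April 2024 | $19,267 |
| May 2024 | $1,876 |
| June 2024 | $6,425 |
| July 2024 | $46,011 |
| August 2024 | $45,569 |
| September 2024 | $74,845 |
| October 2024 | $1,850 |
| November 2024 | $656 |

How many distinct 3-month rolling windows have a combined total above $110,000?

2

March 2024–May 2024: $1,671 + $19,267 + $1,876 = $22,814 (under)
April 2024–June 2024: $19,267 + $1,876 + $6,425 = $27,568 (under)
May 2024–July 2024: $1,876 + $6,425 + $46,011 = $54,312 (under)
June 2024–August 2024: $6,425 + $46,011 + $45,569 = $98,005 (under)
July 2024–September 2024: $46,011 + $45,569 + $74,845 = $166,425 (over)
August 2024–October 2024: $45,569 + $74,845 + $1,850 = $122,264 (over)
September 2024–November 2024: $74,845 + $1,850 + $656 = $77,351 (under)
2 windows exceed the threshold.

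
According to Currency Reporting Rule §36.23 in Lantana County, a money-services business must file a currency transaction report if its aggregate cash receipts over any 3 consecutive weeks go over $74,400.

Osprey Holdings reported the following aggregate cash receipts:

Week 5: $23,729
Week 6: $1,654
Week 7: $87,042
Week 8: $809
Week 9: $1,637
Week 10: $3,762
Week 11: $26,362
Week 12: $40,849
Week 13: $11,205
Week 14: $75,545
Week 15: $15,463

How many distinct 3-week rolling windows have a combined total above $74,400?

Week 5–Week 7: $23,729 + $1,654 + $87,042 = $112,425 (over)
Week 6–Week 8: $1,654 + $87,042 + $809 = $89,505 (over)
Week 7–Week 9: $87,042 + $809 + $1,637 = $89,488 (over)
Week 8–Week 10: $809 + $1,637 + $3,762 = $6,208 (under)
Week 9–Week 11: $1,637 + $3,762 + $26,362 = $31,761 (under)
Week 10–Week 12: $3,762 + $26,362 + $40,849 = $70,973 (under)
Week 11–Week 13: $26,362 + $40,849 + $11,205 = $78,416 (over)
Week 12–Week 14: $40,849 + $11,205 + $75,545 = $127,599 (over)
Week 13–Week 15: $11,205 + $75,545 + $15,463 = $102,213 (over)
6 windows exceed the threshold.

6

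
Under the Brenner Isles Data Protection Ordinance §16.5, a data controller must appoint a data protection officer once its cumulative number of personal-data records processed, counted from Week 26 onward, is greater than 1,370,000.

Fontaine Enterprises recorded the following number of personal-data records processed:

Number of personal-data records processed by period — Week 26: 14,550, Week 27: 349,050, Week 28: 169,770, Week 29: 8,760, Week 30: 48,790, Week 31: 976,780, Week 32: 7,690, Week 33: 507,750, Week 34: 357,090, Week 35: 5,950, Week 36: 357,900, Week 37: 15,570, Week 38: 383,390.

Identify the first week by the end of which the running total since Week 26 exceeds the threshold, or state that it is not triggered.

Through Week 26: 14,550
Through Week 27: 363,600
Through Week 28: 533,370
Through Week 29: 542,130
Through Week 30: 590,920
Through Week 31: 1,567,700 ← exceeds threshold

Week 31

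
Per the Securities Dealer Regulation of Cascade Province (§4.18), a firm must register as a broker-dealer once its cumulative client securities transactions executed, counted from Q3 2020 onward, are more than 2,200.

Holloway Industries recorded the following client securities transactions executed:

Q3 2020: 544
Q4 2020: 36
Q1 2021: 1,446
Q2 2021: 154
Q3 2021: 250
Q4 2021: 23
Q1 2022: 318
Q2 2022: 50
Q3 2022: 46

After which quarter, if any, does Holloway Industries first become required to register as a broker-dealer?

Q3 2021

Through Q3 2020: 544
Through Q4 2020: 580
Through Q1 2021: 2,026
Through Q2 2021: 2,180
Through Q3 2021: 2,430 ← exceeds threshold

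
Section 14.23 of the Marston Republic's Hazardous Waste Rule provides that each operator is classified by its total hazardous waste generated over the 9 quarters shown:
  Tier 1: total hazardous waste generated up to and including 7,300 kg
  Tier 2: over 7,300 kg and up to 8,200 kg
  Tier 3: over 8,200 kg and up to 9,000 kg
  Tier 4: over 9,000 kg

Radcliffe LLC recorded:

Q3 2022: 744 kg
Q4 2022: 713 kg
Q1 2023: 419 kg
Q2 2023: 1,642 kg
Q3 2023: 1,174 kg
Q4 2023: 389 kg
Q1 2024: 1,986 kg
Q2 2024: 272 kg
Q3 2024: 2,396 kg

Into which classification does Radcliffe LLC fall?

Total hazardous waste generated: 744 kg + 713 kg + 419 kg + 1,642 kg + 1,174 kg + 389 kg + 1,986 kg + 272 kg + 2,396 kg = 9,735 kg.
9,735 kg > 9,000 kg, so Tier 4 applies.

Tier 4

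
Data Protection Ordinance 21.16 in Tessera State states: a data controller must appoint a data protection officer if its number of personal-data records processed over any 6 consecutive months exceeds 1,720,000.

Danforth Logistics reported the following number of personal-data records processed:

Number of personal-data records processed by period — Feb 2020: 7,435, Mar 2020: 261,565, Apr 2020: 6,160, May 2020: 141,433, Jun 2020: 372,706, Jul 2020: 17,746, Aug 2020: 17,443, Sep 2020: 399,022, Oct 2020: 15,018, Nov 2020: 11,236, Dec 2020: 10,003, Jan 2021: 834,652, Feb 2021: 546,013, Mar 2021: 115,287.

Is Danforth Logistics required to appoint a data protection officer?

Yes

Feb 2020–Jul 2020: 7,435 + 261,565 + 6,160 + 141,433 + 372,706 + 17,746 = 807,045 (under)
Mar 2020–Aug 2020: 261,565 + 6,160 + 141,433 + 372,706 + 17,746 + 17,443 = 817,053 (under)
Apr 2020–Sep 2020: 6,160 + 141,433 + 372,706 + 17,746 + 17,443 + 399,022 = 954,510 (under)
May 2020–Oct 2020: 141,433 + 372,706 + 17,746 + 17,443 + 399,022 + 15,018 = 963,368 (under)
Jun 2020–Nov 2020: 372,706 + 17,746 + 17,443 + 399,022 + 15,018 + 11,236 = 833,171 (under)
Jul 2020–Dec 2020: 17,746 + 17,443 + 399,022 + 15,018 + 11,236 + 10,003 = 470,468 (under)
Aug 2020–Jan 2021: 17,443 + 399,022 + 15,018 + 11,236 + 10,003 + 834,652 = 1,287,374 (under)
Sep 2020–Feb 2021: 399,022 + 15,018 + 11,236 + 10,003 + 834,652 + 546,013 = 1,815,944 (over)
Oct 2020–Mar 2021: 15,018 + 11,236 + 10,003 + 834,652 + 546,013 + 115,287 = 1,532,209 (under)
At least one window exceeds 1,720,000.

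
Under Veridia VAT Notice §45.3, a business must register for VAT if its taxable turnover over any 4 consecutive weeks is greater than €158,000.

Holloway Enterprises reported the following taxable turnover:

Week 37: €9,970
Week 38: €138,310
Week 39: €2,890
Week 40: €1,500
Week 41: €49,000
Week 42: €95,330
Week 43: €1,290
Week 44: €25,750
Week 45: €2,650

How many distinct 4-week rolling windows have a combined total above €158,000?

Week 37–Week 40: €9,970 + €138,310 + €2,890 + €1,500 = €152,670 (under)
Week 38–Week 41: €138,310 + €2,890 + €1,500 + €49,000 = €191,700 (over)
Week 39–Week 42: €2,890 + €1,500 + €49,000 + €95,330 = €148,720 (under)
Week 40–Week 43: €1,500 + €49,000 + €95,330 + €1,290 = €147,120 (under)
Week 41–Week 44: €49,000 + €95,330 + €1,290 + €25,750 = €171,370 (over)
Week 42–Week 45: €95,330 + €1,290 + €25,750 + €2,650 = €125,020 (under)
2 windows exceed the threshold.

2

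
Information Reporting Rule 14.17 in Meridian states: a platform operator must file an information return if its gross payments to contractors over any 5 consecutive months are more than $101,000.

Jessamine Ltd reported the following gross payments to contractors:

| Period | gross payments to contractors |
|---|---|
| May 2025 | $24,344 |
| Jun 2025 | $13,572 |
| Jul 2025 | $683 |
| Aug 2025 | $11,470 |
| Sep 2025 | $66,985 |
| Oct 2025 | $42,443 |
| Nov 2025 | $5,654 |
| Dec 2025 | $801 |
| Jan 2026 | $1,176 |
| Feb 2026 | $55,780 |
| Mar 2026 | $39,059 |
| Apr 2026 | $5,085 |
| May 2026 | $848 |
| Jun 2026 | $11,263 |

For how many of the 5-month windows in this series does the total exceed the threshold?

10

May 2025–Sep 2025: $24,344 + $13,572 + $683 + $11,470 + $66,985 = $117,054 (over)
Jun 2025–Oct 2025: $13,572 + $683 + $11,470 + $66,985 + $42,443 = $135,153 (over)
Jul 2025–Nov 2025: $683 + $11,470 + $66,985 + $42,443 + $5,654 = $127,235 (over)
Aug 2025–Dec 2025: $11,470 + $66,985 + $42,443 + $5,654 + $801 = $127,353 (over)
Sep 2025–Jan 2026: $66,985 + $42,443 + $5,654 + $801 + $1,176 = $117,059 (over)
Oct 2025–Feb 2026: $42,443 + $5,654 + $801 + $1,176 + $55,780 = $105,854 (over)
Nov 2025–Mar 2026: $5,654 + $801 + $1,176 + $55,780 + $39,059 = $102,470 (over)
Dec 2025–Apr 2026: $801 + $1,176 + $55,780 + $39,059 + $5,085 = $101,901 (over)
Jan 2026–May 2026: $1,176 + $55,780 + $39,059 + $5,085 + $848 = $101,948 (over)
Feb 2026–Jun 2026: $55,780 + $39,059 + $5,085 + $848 + $11,263 = $112,035 (over)
10 windows exceed the threshold.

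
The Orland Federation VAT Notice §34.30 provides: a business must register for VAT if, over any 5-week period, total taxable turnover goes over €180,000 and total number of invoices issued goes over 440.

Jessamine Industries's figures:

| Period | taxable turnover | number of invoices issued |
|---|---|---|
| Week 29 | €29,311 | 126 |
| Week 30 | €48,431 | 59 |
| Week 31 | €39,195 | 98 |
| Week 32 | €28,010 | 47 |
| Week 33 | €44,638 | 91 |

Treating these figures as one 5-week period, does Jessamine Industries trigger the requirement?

Total taxable turnover: €29,311 + €48,431 + €39,195 + €28,010 + €44,638 = €189,585 (> €180,000).
Total number of invoices issued: 126 + 59 + 98 + 47 + 91 = 421 (≤ 440).
The test is 'and': the rule requires both, and at least one is not exceeded.

No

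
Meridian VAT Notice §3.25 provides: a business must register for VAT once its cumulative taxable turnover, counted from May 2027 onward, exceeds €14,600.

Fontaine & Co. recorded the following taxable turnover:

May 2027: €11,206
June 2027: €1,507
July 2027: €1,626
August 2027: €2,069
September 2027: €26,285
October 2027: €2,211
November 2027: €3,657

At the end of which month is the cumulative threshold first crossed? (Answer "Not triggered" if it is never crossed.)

Through May 2027: €11,206
Through June 2027: €12,713
Through July 2027: €14,339
Through August 2027: €16,408 ← exceeds threshold

August 2027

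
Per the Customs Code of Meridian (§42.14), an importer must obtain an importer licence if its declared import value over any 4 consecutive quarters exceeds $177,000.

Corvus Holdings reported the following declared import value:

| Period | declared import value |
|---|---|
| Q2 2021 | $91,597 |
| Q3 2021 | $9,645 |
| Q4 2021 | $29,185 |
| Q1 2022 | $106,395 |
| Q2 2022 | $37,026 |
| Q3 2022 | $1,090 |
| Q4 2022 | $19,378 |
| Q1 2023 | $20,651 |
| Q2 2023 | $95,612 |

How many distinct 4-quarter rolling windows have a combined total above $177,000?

Q2 2021–Q1 2022: $91,597 + $9,645 + $29,185 + $106,395 = $236,822 (over)
Q3 2021–Q2 2022: $9,645 + $29,185 + $106,395 + $37,026 = $182,251 (over)
Q4 2021–Q3 2022: $29,185 + $106,395 + $37,026 + $1,090 = $173,696 (under)
Q1 2022–Q4 2022: $106,395 + $37,026 + $1,090 + $19,378 = $163,889 (under)
Q2 2022–Q1 2023: $37,026 + $1,090 + $19,378 + $20,651 = $78,145 (under)
Q3 2022–Q2 2023: $1,090 + $19,378 + $20,651 + $95,612 = $136,731 (under)
2 windows exceed the threshold.

2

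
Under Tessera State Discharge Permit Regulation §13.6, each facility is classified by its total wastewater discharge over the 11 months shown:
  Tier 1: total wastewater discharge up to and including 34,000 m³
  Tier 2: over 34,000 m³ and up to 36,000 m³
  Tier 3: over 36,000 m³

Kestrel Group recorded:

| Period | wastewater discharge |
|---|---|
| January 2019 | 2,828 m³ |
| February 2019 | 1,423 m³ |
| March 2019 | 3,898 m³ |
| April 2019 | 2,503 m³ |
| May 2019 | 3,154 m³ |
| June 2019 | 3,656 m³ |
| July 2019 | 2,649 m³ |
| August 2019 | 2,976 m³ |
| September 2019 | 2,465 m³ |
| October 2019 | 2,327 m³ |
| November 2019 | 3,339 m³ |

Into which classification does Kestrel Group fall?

Tier 1

Total wastewater discharge: 2,828 m³ + 1,423 m³ + 3,898 m³ + 2,503 m³ + 3,154 m³ + 3,656 m³ + 2,649 m³ + 2,976 m³ + 2,465 m³ + 2,327 m³ + 3,339 m³ = 31,218 m³.
31,218 m³ ≤ 34,000 m³, so Tier 1 applies.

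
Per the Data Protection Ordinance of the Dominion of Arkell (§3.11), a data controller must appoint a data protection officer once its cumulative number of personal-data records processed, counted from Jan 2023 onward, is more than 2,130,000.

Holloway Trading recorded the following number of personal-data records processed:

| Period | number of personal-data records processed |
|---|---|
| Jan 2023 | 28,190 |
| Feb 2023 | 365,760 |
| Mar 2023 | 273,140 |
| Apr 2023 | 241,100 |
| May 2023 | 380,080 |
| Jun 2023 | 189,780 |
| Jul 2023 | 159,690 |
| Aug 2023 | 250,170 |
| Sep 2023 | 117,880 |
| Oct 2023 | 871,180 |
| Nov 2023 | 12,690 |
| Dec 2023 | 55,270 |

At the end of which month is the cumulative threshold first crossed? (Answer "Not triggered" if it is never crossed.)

Oct 2023

Through Jan 2023: 28,190
Through Feb 2023: 393,950
Through Mar 2023: 667,090
Through Apr 2023: 908,190
Through May 2023: 1,288,270
Through Jun 2023: 1,478,050
Through Jul 2023: 1,637,740
Through Aug 2023: 1,887,910
Through Sep 2023: 2,005,790
Through Oct 2023: 2,876,970 ← exceeds threshold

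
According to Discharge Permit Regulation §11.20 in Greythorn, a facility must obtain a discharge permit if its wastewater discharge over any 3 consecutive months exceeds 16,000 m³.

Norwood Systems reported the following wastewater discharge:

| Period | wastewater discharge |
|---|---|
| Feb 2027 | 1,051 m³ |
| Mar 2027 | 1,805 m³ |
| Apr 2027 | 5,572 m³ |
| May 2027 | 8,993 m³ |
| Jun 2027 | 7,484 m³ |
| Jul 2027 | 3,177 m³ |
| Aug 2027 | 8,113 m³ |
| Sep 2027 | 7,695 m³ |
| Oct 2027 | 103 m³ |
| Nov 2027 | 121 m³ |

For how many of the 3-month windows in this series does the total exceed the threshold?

Feb 2027–Apr 2027: 1,051 m³ + 1,805 m³ + 5,572 m³ = 8,428 m³ (under)
Mar 2027–May 2027: 1,805 m³ + 5,572 m³ + 8,993 m³ = 16,370 m³ (over)
Apr 2027–Jun 2027: 5,572 m³ + 8,993 m³ + 7,484 m³ = 22,049 m³ (over)
May 2027–Jul 2027: 8,993 m³ + 7,484 m³ + 3,177 m³ = 19,654 m³ (over)
Jun 2027–Aug 2027: 7,484 m³ + 3,177 m³ + 8,113 m³ = 18,774 m³ (over)
Jul 2027–Sep 2027: 3,177 m³ + 8,113 m³ + 7,695 m³ = 18,985 m³ (over)
Aug 2027–Oct 2027: 8,113 m³ + 7,695 m³ + 103 m³ = 15,911 m³ (under)
Sep 2027–Nov 2027: 7,695 m³ + 103 m³ + 121 m³ = 7,919 m³ (under)
5 windows exceed the threshold.

5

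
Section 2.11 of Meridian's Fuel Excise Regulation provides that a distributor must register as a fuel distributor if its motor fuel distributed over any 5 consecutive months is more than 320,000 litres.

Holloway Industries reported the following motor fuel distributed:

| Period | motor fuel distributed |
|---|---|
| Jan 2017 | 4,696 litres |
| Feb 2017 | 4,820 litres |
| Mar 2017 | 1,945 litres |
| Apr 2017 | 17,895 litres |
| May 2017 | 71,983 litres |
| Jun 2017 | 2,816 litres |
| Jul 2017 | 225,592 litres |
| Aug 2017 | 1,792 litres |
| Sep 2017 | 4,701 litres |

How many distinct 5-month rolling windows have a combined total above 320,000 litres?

2

Jan 2017–May 2017: 4,696 litres + 4,820 litres + 1,945 litres + 17,895 litres + 71,983 litres = 101,339 litres (under)
Feb 2017–Jun 2017: 4,820 litres + 1,945 litres + 17,895 litres + 71,983 litres + 2,816 litres = 99,459 litres (under)
Mar 2017–Jul 2017: 1,945 litres + 17,895 litres + 71,983 litres + 2,816 litres + 225,592 litres = 320,231 litres (over)
Apr 2017–Aug 2017: 17,895 litres + 71,983 litres + 2,816 litres + 225,592 litres + 1,792 litres = 320,078 litres (over)
May 2017–Sep 2017: 71,983 litres + 2,816 litres + 225,592 litres + 1,792 litres + 4,701 litres = 306,884 litres (under)
2 windows exceed the threshold.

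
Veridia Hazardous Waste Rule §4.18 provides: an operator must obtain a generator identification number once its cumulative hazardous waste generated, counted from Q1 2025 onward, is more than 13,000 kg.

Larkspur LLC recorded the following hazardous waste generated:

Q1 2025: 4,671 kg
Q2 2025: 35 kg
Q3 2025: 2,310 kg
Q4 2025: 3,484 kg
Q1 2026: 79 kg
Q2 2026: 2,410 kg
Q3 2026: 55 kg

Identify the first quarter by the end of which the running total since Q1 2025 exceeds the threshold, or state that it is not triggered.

Q3 2026

Through Q1 2025: 4,671 kg
Through Q2 2025: 4,706 kg
Through Q3 2025: 7,016 kg
Through Q4 2025: 10,500 kg
Through Q1 2026: 10,579 kg
Through Q2 2026: 12,989 kg
Through Q3 2026: 13,044 kg ← exceeds threshold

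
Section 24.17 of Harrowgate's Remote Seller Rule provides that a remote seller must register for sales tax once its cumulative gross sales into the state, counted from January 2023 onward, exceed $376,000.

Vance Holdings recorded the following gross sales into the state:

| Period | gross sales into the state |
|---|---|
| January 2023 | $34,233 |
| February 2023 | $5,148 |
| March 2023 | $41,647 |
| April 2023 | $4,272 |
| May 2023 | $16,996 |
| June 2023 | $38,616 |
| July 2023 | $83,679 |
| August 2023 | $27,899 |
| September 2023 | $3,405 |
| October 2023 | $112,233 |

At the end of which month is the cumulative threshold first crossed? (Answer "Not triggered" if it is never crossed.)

Through January 2023: $34,233
Through February 2023: $39,381
Through March 2023: $81,028
Through April 2023: $85,300
Through May 2023: $102,296
Through June 2023: $140,912
Through July 2023: $224,591
Through August 2023: $252,490
Through September 2023: $255,895
Through October 2023: $368,128
Final cumulative total $368,128 ≤ $376,000; the threshold is never exceeded.

Not triggered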